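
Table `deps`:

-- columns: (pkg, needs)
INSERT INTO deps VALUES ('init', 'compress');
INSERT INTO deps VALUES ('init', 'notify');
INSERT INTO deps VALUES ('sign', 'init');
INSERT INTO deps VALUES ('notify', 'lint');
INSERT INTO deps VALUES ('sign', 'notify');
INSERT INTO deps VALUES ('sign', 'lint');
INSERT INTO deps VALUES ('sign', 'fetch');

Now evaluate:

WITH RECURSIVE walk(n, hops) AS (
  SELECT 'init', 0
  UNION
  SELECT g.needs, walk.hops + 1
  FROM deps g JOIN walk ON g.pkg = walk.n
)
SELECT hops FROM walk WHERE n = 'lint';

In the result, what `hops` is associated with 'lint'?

Base: (init, hops=0).
Iteration 1: edges from {init} -> (compress, hops=1), (notify, hops=1).
Iteration 2: edges from {compress,notify} -> (lint, hops=2).
Iteration 3: no outgoing edges from {lint}; recursion stops.

2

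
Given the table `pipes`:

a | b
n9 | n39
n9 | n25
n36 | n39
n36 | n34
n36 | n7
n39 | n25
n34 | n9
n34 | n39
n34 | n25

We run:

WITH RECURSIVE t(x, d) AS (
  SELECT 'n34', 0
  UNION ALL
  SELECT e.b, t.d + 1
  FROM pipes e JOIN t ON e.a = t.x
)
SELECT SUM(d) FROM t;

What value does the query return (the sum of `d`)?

12

Base: (n34, d=0).
Iteration 1: edges from {n34} -> (n25, d=1), (n39, d=1), (n9, d=1).
Iteration 2: edges from {n25,n39,n9} -> (n25, d=2) x2, (n39, d=2). [UNION ALL keeps all 3 new rows, including repeats]
Iteration 3: edges from {n25,n39} -> (n25, d=3).
Iteration 4: no outgoing edges from {n25}; recursion stops.
SUM(d) = 0 + 1 + 1 + 1 + 2 + 2 + 2 + 3 = 12.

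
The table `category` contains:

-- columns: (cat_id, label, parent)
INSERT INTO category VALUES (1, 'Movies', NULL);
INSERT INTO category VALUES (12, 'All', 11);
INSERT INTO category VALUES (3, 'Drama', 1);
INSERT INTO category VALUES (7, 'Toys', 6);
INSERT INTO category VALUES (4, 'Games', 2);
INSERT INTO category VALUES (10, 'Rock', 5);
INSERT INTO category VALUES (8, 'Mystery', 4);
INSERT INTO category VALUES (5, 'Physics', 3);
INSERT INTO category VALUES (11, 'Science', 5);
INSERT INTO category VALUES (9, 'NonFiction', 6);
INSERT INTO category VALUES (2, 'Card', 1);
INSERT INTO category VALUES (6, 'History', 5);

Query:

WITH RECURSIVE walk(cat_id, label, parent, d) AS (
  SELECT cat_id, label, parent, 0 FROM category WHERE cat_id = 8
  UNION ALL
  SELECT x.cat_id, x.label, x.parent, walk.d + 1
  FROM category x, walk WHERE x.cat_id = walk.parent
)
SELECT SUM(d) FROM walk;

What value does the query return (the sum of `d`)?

Base: cat_id=8 (Mystery), parent=4, d 0.
Iteration 1: join on cat_id=4 -> Games (id 4, parent=2, d 1).
Iteration 2: join on cat_id=2 -> Card (id 2, parent=1, d 2).
Iteration 3: join on cat_id=1 -> Movies (id 1, parent=NULL, d 3).
Iteration 4: parent is NULL; no match; recursion stops.
SUM(d) = 0 + 1 + 2 + 3 = 6.

6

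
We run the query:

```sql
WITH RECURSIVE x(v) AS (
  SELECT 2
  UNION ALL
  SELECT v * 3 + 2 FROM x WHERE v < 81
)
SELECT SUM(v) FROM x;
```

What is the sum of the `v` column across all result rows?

Base: v=2.
Iteration 1: 2 < 81 holds -> v = 2 * 3 + 2 = 8.
Iteration 2: 8 < 81 holds -> v = 8 * 3 + 2 = 26.
Iteration 3: 26 < 81 holds -> v = 26 * 3 + 2 = 80.
Iteration 4: 80 < 81 holds -> v = 80 * 3 + 2 = 242.
Iteration 5: 242 < 81 fails; recursion stops.
SUM(v) = 2 + 8 + 26 + 80 + 242 = 358.

358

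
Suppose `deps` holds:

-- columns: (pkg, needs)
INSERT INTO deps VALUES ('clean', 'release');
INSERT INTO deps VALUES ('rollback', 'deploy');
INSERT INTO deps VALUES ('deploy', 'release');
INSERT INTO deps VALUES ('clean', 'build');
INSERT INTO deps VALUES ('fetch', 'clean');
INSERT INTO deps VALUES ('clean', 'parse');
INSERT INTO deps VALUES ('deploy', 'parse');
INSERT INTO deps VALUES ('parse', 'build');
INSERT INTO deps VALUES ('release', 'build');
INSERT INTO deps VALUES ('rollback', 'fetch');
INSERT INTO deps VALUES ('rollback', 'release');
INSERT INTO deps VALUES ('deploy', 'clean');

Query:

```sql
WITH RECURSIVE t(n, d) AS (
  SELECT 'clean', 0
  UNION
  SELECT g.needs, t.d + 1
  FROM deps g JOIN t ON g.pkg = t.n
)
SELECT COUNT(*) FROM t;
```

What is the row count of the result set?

Base: (clean, d=0).
Iteration 1: edges from {clean} -> (build, d=1), (parse, d=1), (release, d=1).
Iteration 2: edges from {build,parse,release} -> (build, d=2). [UNION drops 1 duplicate row(s)]
Iteration 3: no outgoing edges from {build}; recursion stops.
Total rows emitted: 5.

5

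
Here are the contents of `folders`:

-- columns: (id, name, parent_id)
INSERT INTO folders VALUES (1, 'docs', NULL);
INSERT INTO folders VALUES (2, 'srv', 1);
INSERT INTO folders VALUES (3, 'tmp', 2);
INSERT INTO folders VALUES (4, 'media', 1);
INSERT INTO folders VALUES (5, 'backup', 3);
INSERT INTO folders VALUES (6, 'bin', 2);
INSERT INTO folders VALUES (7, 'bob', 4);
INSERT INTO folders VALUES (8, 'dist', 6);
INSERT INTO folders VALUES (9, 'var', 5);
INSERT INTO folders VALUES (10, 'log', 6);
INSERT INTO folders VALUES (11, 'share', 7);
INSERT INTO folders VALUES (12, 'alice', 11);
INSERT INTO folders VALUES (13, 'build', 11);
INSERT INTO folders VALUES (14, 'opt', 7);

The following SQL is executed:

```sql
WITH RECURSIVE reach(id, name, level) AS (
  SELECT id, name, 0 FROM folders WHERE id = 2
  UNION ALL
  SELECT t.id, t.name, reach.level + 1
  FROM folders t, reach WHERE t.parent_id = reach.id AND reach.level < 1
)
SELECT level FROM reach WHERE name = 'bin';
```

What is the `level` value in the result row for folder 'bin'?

Base: id=2 (srv) at level 0.
Iteration 1: rows with parent_id in {2} -> tmp (id 3, level 1), bin (id 6, level 1).
Iteration 2: level < 1 fails for all current rows; recursion stops.

1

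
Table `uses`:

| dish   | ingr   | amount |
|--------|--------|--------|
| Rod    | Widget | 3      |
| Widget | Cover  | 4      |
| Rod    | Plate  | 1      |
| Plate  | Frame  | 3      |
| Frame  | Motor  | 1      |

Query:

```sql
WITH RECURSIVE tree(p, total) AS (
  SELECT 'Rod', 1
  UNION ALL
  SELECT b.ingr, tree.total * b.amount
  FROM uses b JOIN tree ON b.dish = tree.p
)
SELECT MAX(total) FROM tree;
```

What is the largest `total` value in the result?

Base: (Rod, total=1).
Iteration 1: components of {Rod} -> Plate = 1*1 = 1, Widget = 1*3 = 3.
Iteration 2: components of {Plate,Widget} -> Cover = 3*4 = 12, Frame = 1*3 = 3.
Iteration 3: components of {Cover,Frame} -> Motor = 3*1 = 3.
Iteration 4: no further components; recursion stops.
total values: 1, 3, 1, 12, 3, 3; the maximum is 12.

12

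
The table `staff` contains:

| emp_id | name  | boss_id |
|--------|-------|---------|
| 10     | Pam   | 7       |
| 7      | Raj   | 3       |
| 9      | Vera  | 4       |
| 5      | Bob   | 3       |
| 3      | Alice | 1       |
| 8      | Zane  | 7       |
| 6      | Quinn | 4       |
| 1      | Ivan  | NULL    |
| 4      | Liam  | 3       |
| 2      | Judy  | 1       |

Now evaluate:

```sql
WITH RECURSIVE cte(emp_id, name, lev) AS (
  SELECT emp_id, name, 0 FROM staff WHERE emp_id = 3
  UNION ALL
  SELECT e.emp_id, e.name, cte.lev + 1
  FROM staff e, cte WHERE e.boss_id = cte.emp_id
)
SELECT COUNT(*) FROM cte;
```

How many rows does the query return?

Base: emp_id=3 (Alice) at lev 0.
Iteration 1: rows with boss_id in {3} -> Liam (id 4, lev 1), Bob (id 5, lev 1), Raj (id 7, lev 1).
Iteration 2: rows with boss_id in {4,5,7} -> Quinn (id 6, lev 2), Zane (id 8, lev 2), Vera (id 9, lev 2), Pam (id 10, lev 2).
Iteration 3: no rows with boss_id in {6,8,9,10}; recursion stops.
Total rows emitted: 8.

8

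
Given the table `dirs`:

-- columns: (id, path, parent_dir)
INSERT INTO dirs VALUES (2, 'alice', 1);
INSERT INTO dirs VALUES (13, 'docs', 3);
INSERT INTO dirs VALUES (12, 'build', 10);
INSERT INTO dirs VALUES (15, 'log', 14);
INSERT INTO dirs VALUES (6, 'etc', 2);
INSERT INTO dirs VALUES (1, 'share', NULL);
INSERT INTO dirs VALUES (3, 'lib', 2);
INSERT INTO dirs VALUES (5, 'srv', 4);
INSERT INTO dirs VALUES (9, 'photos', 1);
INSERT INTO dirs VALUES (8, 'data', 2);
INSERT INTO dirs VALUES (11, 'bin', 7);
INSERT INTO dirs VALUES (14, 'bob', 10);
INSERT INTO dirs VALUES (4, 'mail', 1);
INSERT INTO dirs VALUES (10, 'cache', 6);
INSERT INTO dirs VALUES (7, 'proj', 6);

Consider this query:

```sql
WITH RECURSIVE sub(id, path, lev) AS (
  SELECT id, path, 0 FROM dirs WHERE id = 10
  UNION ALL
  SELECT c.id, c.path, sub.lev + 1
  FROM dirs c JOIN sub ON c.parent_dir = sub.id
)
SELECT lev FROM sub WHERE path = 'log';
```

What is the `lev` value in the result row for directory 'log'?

2

Base: id=10 (cache) at lev 0.
Iteration 1: rows with parent_dir in {10} -> build (id 12, lev 1), bob (id 14, lev 1).
Iteration 2: rows with parent_dir in {12,14} -> log (id 15, lev 2).
Iteration 3: no rows with parent_dir in {15}; recursion stops.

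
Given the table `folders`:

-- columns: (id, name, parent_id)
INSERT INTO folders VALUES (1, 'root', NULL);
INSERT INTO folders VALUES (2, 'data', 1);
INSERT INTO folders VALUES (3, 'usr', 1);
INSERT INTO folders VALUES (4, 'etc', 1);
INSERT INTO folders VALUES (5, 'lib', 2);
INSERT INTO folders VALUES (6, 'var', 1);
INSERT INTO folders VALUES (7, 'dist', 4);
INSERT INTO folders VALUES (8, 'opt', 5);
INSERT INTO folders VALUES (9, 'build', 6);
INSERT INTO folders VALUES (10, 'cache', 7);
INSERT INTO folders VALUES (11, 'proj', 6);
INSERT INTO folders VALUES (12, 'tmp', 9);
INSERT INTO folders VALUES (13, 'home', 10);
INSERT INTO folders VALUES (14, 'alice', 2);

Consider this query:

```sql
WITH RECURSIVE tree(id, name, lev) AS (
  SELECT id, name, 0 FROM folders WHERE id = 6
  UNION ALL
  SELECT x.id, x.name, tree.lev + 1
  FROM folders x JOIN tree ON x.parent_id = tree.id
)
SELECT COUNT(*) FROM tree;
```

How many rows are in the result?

Base: id=6 (var) at lev 0.
Iteration 1: rows with parent_id in {6} -> build (id 9, lev 1), proj (id 11, lev 1).
Iteration 2: rows with parent_id in {9,11} -> tmp (id 12, lev 2).
Iteration 3: no rows with parent_id in {12}; recursion stops.
Total rows emitted: 4.

4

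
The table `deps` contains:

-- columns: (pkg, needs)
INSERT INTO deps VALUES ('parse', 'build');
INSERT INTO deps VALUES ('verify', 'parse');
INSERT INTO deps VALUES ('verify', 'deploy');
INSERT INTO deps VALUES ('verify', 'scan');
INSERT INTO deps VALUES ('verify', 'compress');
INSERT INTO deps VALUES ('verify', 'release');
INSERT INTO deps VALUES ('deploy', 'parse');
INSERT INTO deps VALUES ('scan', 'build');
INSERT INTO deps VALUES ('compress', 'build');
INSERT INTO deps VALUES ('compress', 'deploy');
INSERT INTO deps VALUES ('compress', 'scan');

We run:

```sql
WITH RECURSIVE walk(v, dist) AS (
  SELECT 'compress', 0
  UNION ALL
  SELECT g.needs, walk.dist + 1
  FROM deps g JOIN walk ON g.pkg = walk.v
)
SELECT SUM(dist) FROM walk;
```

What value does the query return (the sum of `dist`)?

10

Base: (compress, dist=0).
Iteration 1: edges from {compress} -> (build, dist=1), (deploy, dist=1), (scan, dist=1).
Iteration 2: edges from {build,deploy,scan} -> (build, dist=2), (parse, dist=2).
Iteration 3: edges from {build,parse} -> (build, dist=3).
Iteration 4: no outgoing edges from {build}; recursion stops.
SUM(dist) = 0 + 1 + 1 + 1 + 2 + 2 + 3 = 10.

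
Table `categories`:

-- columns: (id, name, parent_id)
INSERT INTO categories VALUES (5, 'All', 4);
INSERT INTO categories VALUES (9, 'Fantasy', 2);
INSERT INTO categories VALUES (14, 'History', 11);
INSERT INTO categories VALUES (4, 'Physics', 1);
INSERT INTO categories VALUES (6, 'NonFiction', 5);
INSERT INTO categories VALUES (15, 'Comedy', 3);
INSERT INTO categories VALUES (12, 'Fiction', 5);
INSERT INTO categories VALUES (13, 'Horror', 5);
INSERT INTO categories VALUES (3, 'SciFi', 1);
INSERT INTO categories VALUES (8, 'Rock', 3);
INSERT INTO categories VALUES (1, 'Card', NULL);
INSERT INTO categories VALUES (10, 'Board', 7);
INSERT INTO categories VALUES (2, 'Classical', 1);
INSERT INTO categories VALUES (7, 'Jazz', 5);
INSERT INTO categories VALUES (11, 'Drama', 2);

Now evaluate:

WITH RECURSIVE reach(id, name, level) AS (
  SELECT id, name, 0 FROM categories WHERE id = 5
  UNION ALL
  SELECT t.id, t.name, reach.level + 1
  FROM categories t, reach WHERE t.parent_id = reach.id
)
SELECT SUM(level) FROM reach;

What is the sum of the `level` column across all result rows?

6

Base: id=5 (All) at level 0.
Iteration 1: rows with parent_id in {5} -> NonFiction (id 6, level 1), Jazz (id 7, level 1), Fiction (id 12, level 1), Horror (id 13, level 1).
Iteration 2: rows with parent_id in {6,7,12,13} -> Board (id 10, level 2).
Iteration 3: no rows with parent_id in {10}; recursion stops.
SUM(level) = 0 + 1 + 1 + 1 + 1 + 2 = 6.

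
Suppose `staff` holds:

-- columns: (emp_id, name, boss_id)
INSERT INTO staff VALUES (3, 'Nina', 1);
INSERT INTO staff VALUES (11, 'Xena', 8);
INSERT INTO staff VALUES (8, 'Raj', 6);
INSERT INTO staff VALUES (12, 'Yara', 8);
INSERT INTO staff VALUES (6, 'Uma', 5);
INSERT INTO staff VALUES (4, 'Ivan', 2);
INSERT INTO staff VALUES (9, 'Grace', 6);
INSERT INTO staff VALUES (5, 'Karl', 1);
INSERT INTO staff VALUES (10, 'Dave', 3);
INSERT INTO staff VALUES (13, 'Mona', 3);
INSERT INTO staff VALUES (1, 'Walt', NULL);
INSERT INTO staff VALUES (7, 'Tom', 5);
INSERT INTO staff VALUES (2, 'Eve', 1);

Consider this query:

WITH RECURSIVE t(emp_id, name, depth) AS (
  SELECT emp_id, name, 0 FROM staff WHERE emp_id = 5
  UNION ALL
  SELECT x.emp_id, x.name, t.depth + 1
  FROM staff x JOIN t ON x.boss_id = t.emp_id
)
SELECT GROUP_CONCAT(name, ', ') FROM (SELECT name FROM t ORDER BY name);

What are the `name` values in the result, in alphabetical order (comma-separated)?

Base: emp_id=5 (Karl) at depth 0.
Iteration 1: rows with boss_id in {5} -> Uma (id 6, depth 1), Tom (id 7, depth 1).
Iteration 2: rows with boss_id in {6,7} -> Raj (id 8, depth 2), Grace (id 9, depth 2).
Iteration 3: rows with boss_id in {8,9} -> Xena (id 11, depth 3), Yara (id 12, depth 3).
Iteration 4: no rows with boss_id in {11,12}; recursion stops.

Grace, Karl, Raj, Tom, Uma, Xena, Yara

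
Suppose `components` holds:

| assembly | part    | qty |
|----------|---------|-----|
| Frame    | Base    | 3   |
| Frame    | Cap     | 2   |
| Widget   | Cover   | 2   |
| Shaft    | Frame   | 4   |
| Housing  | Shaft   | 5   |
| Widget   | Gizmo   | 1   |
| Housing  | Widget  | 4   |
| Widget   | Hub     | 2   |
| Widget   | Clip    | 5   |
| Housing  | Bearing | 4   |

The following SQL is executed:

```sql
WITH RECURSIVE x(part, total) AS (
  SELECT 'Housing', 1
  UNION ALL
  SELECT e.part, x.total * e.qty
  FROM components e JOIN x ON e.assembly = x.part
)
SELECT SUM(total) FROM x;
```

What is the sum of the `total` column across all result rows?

174

Base: (Housing, total=1).
Iteration 1: components of {Housing} -> Bearing = 1*4 = 4, Shaft = 1*5 = 5, Widget = 1*4 = 4.
Iteration 2: components of {Bearing,Shaft,Widget} -> Clip = 4*5 = 20, Cover = 4*2 = 8, Frame = 5*4 = 20, Gizmo = 4*1 = 4, Hub = 4*2 = 8.
Iteration 3: components of {Clip,Cover,Frame,Gizmo,Hub} -> Base = 20*3 = 60, Cap = 20*2 = 40.
Iteration 4: no further components; recursion stops.
SUM(total) = 1 + 5 + 4 + 4 + 20 + 4 + 8 + 20 + 8 + 60 + 40 = 174.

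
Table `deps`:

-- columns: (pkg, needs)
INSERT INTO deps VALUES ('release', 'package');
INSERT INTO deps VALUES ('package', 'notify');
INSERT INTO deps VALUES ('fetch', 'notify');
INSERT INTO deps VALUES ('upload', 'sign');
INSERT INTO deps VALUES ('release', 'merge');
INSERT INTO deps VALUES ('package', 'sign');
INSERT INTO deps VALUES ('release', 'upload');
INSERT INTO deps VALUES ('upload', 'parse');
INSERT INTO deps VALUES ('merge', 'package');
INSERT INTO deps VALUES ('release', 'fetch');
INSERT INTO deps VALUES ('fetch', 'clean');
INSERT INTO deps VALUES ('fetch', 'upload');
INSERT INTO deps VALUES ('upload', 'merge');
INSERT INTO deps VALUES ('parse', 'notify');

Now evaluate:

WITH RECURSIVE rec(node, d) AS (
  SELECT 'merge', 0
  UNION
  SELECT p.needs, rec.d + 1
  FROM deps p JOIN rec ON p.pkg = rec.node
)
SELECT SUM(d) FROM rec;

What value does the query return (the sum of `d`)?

5

Base: (merge, d=0).
Iteration 1: edges from {merge} -> (package, d=1).
Iteration 2: edges from {package} -> (notify, d=2), (sign, d=2).
Iteration 3: no outgoing edges from {notify,sign}; recursion stops.
SUM(d) = 0 + 1 + 2 + 2 = 5.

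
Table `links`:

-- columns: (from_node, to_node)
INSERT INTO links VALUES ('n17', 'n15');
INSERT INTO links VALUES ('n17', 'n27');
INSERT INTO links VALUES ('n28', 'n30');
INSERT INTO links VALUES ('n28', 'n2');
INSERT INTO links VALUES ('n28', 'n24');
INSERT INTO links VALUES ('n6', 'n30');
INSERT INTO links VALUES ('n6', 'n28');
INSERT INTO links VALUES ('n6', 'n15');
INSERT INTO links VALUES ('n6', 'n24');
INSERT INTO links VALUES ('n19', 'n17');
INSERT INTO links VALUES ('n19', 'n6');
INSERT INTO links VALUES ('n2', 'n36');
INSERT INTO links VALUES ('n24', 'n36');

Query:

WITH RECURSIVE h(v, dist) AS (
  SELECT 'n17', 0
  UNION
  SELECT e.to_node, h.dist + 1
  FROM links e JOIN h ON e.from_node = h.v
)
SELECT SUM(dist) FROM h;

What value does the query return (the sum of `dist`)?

2

Base: (n17, dist=0).
Iteration 1: edges from {n17} -> (n15, dist=1), (n27, dist=1).
Iteration 2: no outgoing edges from {n15,n27}; recursion stops.
SUM(dist) = 0 + 1 + 1 = 2.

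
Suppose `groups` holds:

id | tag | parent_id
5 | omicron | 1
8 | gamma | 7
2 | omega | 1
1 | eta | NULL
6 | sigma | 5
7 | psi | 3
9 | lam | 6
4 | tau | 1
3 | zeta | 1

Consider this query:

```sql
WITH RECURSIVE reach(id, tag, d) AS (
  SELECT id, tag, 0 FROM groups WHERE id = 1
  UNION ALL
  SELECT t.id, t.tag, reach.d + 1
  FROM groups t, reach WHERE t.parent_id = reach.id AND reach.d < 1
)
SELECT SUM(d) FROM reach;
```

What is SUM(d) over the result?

Base: id=1 (eta) at d 0.
Iteration 1: rows with parent_id in {1} -> omega (id 2, d 1), zeta (id 3, d 1), tau (id 4, d 1), omicron (id 5, d 1).
Iteration 2: d < 1 fails for all current rows; recursion stops.
SUM(d) = 0 + 1 + 1 + 1 + 1 = 4.

4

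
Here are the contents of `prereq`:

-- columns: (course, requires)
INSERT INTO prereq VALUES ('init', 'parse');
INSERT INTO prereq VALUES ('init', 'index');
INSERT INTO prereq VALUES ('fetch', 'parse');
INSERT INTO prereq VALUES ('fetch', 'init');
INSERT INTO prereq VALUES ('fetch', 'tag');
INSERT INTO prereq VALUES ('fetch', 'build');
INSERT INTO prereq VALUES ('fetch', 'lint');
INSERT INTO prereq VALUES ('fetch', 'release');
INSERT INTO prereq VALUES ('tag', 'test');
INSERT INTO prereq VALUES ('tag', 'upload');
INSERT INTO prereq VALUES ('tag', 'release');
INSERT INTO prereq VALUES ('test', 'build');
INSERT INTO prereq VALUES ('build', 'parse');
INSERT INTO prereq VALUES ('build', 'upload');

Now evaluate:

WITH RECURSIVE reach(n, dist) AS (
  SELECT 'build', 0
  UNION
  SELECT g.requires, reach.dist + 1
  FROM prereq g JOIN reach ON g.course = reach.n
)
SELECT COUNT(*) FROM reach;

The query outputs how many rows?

3

Base: (build, dist=0).
Iteration 1: edges from {build} -> (parse, dist=1), (upload, dist=1).
Iteration 2: no outgoing edges from {parse,upload}; recursion stops.
Total rows emitted: 3.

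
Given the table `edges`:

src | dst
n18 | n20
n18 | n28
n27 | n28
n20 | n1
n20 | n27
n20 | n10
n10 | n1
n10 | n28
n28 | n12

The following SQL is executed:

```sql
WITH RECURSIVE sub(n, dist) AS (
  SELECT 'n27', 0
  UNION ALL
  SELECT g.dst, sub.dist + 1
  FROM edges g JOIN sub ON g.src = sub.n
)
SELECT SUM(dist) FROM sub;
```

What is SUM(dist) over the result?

3

Base: (n27, dist=0).
Iteration 1: edges from {n27} -> (n28, dist=1).
Iteration 2: edges from {n28} -> (n12, dist=2).
Iteration 3: no outgoing edges from {n12}; recursion stops.
SUM(dist) = 0 + 1 + 2 = 3.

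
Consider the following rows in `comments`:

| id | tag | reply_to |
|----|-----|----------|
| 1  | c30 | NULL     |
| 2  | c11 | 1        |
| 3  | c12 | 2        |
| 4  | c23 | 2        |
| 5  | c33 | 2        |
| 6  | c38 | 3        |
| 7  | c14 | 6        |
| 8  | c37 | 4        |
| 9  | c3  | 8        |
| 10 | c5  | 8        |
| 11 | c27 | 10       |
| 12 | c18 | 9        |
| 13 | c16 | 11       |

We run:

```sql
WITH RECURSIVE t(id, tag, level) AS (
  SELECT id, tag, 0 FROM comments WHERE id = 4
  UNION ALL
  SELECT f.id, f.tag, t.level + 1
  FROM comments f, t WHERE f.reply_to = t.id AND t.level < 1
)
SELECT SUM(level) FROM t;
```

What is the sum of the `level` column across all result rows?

1

Base: id=4 (c23) at level 0.
Iteration 1: rows with reply_to in {4} -> c37 (id 8, level 1).
Iteration 2: level < 1 fails for all current rows; recursion stops.
SUM(level) = 0 + 1 = 1.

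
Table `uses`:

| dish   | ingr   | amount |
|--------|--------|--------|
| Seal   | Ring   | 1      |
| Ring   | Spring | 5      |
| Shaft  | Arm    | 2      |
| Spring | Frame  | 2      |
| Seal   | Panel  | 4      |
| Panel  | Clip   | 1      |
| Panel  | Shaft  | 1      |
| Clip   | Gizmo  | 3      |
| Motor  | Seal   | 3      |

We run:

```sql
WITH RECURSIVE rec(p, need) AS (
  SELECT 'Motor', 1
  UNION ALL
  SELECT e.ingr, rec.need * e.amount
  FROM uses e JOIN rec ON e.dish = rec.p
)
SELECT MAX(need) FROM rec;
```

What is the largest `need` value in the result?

Base: (Motor, need=1).
Iteration 1: components of {Motor} -> Seal = 1*3 = 3.
Iteration 2: components of {Seal} -> Panel = 3*4 = 12, Ring = 3*1 = 3.
Iteration 3: components of {Panel,Ring} -> Clip = 12*1 = 12, Shaft = 12*1 = 12, Spring = 3*5 = 15.
Iteration 4: components of {Clip,Shaft,Spring} -> Arm = 12*2 = 24, Frame = 15*2 = 30, Gizmo = 12*3 = 36.
Iteration 5: no further components; recursion stops.
need values: 1, 3, 12, 3, 12, 12, 15, 36, 24, 30; the maximum is 36.

36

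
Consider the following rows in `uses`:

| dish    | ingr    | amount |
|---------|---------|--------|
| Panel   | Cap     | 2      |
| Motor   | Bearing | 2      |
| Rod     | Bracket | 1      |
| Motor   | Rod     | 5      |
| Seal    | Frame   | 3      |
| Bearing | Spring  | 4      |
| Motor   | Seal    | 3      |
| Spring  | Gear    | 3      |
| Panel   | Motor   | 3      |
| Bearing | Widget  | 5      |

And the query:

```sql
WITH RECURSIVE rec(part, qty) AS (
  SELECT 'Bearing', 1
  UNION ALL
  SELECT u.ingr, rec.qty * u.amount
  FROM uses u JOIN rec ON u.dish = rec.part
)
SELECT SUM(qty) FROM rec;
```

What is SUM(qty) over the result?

22

Base: (Bearing, qty=1).
Iteration 1: components of {Bearing} -> Spring = 1*4 = 4, Widget = 1*5 = 5.
Iteration 2: components of {Spring,Widget} -> Gear = 4*3 = 12.
Iteration 3: no further components; recursion stops.
SUM(qty) = 1 + 5 + 4 + 12 = 22.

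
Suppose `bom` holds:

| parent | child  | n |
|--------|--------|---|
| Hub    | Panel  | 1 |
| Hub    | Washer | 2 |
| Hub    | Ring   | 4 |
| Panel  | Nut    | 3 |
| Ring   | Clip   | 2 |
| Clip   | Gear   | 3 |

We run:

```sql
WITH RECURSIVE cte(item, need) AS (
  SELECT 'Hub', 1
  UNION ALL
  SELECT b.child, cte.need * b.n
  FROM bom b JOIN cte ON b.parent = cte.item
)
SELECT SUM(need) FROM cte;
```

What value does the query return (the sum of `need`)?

43

Base: (Hub, need=1).
Iteration 1: components of {Hub} -> Panel = 1*1 = 1, Ring = 1*4 = 4, Washer = 1*2 = 2.
Iteration 2: components of {Panel,Ring,Washer} -> Clip = 4*2 = 8, Nut = 1*3 = 3.
Iteration 3: components of {Clip,Nut} -> Gear = 8*3 = 24.
Iteration 4: no further components; recursion stops.
SUM(need) = 1 + 1 + 2 + 4 + 3 + 8 + 24 = 43.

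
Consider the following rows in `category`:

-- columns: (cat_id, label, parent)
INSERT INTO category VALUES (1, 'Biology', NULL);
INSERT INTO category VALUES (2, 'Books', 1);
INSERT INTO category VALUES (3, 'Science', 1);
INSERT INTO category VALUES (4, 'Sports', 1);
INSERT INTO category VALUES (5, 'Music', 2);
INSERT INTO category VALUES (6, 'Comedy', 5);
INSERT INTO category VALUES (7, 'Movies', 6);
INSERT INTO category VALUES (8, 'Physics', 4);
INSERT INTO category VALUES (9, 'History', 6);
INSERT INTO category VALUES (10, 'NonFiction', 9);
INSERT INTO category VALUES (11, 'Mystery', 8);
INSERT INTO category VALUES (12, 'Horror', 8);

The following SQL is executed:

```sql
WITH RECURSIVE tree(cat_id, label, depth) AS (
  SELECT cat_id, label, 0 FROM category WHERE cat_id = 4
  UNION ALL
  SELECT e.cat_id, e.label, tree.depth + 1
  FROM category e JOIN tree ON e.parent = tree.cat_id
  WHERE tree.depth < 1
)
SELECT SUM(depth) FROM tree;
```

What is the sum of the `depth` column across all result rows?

Base: cat_id=4 (Sports) at depth 0.
Iteration 1: rows with parent in {4} -> Physics (id 8, depth 1).
Iteration 2: depth < 1 fails for all current rows; recursion stops.
SUM(depth) = 0 + 1 = 1.

1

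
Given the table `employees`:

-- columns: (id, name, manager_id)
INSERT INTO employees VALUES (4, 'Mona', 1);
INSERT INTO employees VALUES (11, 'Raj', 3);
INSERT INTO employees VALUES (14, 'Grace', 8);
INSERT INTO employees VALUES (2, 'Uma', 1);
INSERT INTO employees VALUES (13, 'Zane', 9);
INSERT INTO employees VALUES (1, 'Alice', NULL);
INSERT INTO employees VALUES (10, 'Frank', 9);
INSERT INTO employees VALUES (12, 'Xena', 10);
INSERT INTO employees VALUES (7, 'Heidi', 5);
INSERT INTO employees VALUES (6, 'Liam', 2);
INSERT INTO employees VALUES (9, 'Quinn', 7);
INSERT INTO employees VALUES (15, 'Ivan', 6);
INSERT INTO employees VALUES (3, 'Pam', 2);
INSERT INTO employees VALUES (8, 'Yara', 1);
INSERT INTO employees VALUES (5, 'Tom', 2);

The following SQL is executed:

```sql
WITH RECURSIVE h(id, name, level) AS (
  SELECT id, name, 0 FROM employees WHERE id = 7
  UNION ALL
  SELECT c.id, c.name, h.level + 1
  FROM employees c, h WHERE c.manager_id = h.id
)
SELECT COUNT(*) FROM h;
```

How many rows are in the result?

Base: id=7 (Heidi) at level 0.
Iteration 1: rows with manager_id in {7} -> Quinn (id 9, level 1).
Iteration 2: rows with manager_id in {9} -> Frank (id 10, level 2), Zane (id 13, level 2).
Iteration 3: rows with manager_id in {10,13} -> Xena (id 12, level 3).
Iteration 4: no rows with manager_id in {12}; recursion stops.
Total rows emitted: 5.

5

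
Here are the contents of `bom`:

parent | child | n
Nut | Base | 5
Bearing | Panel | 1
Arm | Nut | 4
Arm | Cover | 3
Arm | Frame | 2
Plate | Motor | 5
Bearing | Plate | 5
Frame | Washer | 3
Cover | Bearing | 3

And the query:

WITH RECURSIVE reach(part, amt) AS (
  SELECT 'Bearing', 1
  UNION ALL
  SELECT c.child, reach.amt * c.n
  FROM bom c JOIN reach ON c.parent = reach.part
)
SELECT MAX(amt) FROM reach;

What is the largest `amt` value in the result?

Base: (Bearing, amt=1).
Iteration 1: components of {Bearing} -> Panel = 1*1 = 1, Plate = 1*5 = 5.
Iteration 2: components of {Panel,Plate} -> Motor = 5*5 = 25.
Iteration 3: no further components; recursion stops.
amt values: 1, 1, 5, 25; the maximum is 25.

25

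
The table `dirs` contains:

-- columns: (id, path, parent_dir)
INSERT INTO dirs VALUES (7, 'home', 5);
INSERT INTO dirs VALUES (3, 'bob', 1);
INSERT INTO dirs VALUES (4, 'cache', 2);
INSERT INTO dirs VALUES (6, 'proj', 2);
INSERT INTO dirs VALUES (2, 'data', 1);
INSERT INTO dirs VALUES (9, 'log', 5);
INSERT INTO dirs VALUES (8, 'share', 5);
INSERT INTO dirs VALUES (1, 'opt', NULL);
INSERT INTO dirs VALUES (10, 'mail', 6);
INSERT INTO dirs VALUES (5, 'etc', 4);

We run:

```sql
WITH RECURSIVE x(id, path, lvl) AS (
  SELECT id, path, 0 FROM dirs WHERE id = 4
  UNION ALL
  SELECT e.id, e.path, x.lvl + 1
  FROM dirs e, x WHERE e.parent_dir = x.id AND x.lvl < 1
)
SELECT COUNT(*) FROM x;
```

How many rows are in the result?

2

Base: id=4 (cache) at lvl 0.
Iteration 1: rows with parent_dir in {4} -> etc (id 5, lvl 1).
Iteration 2: lvl < 1 fails for all current rows; recursion stops.
Total rows emitted: 2.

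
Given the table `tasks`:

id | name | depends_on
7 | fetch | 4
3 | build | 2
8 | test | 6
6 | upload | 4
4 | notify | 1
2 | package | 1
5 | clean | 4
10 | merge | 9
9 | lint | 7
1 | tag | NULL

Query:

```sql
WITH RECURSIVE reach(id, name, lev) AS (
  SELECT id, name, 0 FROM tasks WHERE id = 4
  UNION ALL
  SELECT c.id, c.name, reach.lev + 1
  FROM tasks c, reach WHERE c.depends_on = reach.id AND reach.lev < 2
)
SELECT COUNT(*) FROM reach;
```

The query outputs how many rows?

Base: id=4 (notify) at lev 0.
Iteration 1: rows with depends_on in {4} -> clean (id 5, lev 1), upload (id 6, lev 1), fetch (id 7, lev 1).
Iteration 2: rows with depends_on in {5,6,7} -> test (id 8, lev 2), lint (id 9, lev 2).
Iteration 3: lev < 2 fails for all current rows; recursion stops.
Total rows emitted: 6.

6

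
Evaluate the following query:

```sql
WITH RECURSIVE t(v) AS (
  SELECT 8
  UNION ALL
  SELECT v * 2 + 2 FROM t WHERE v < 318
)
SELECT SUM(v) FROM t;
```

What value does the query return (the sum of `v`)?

Base: v=8.
Iteration 1: 8 < 318 holds -> v = 8 * 2 + 2 = 18.
Iteration 2: 18 < 318 holds -> v = 18 * 2 + 2 = 38.
Iteration 3: 38 < 318 holds -> v = 38 * 2 + 2 = 78.
Iteration 4: 78 < 318 holds -> v = 78 * 2 + 2 = 158.
Iteration 5: 158 < 318 holds -> v = 158 * 2 + 2 = 318.
Iteration 6: 318 < 318 fails; recursion stops.
SUM(v) = 8 + 18 + 38 + 78 + 158 + 318 = 618.

618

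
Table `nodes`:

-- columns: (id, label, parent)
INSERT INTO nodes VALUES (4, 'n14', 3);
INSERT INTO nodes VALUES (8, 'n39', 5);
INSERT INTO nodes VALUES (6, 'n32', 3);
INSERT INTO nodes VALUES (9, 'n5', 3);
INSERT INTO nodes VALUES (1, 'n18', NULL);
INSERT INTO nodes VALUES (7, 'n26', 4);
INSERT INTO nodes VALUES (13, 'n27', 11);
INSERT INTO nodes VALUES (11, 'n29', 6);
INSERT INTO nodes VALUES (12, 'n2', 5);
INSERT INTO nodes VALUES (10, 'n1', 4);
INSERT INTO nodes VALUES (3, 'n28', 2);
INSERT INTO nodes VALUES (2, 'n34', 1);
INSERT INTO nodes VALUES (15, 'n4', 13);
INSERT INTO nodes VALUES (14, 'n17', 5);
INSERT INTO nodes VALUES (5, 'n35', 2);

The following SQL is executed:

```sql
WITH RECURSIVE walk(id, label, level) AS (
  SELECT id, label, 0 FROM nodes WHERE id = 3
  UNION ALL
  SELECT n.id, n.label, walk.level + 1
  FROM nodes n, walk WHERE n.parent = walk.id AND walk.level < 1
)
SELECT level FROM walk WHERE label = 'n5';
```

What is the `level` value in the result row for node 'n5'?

1

Base: id=3 (n28) at level 0.
Iteration 1: rows with parent in {3} -> n14 (id 4, level 1), n32 (id 6, level 1), n5 (id 9, level 1).
Iteration 2: level < 1 fails for all current rows; recursion stops.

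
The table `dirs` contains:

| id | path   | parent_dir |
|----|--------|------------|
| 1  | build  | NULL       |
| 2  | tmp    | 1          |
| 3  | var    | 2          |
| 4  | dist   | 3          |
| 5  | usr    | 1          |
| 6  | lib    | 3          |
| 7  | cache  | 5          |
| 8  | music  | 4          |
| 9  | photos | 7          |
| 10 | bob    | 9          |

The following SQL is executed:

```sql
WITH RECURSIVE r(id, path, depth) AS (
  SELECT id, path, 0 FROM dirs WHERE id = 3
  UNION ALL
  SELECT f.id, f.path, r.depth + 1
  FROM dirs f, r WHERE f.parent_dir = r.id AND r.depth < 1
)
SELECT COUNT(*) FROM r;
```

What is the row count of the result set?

Base: id=3 (var) at depth 0.
Iteration 1: rows with parent_dir in {3} -> dist (id 4, depth 1), lib (id 6, depth 1).
Iteration 2: depth < 1 fails for all current rows; recursion stops.
Total rows emitted: 3.

3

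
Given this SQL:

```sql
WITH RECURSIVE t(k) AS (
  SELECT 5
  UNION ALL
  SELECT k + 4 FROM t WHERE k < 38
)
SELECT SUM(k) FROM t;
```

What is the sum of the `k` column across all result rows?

Base: k=5.
Iteration 1: 5 < 38 holds -> k = 5 + 4 = 9.
Iteration 2: 9 < 38 holds -> k = 9 + 4 = 13.
Iteration 3: 13 < 38 holds -> k = 13 + 4 = 17.
Iteration 4: 17 < 38 holds -> k = 17 + 4 = 21.
Iteration 5: 21 < 38 holds -> k = 21 + 4 = 25.
Iteration 6: 25 < 38 holds -> k = 25 + 4 = 29.
Iteration 7: 29 < 38 holds -> k = 29 + 4 = 33.
Iteration 8: 33 < 38 holds -> k = 33 + 4 = 37.
Iteration 9: 37 < 38 holds -> k = 37 + 4 = 41.
Iteration 10: 41 < 38 fails; recursion stops.
SUM(k) = 5 + 9 + 13 + 17 + 21 + 25 + 29 + 33 + 37 + 41 = 230.

230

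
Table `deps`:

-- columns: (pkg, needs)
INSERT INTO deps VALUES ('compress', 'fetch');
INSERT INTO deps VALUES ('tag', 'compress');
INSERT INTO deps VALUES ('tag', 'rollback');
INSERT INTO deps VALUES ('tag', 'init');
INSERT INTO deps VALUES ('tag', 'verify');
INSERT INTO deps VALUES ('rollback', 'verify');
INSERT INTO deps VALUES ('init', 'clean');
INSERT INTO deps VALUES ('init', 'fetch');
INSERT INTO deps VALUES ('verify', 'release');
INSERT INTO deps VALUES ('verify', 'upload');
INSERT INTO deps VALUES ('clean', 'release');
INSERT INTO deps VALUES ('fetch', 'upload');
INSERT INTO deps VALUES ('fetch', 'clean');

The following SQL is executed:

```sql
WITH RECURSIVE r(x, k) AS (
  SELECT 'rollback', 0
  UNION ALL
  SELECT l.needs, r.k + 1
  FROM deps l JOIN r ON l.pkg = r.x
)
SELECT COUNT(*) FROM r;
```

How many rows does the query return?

4

Base: (rollback, k=0).
Iteration 1: edges from {rollback} -> (verify, k=1).
Iteration 2: edges from {verify} -> (release, k=2), (upload, k=2).
Iteration 3: no outgoing edges from {release,upload}; recursion stops.
Total rows emitted: 4.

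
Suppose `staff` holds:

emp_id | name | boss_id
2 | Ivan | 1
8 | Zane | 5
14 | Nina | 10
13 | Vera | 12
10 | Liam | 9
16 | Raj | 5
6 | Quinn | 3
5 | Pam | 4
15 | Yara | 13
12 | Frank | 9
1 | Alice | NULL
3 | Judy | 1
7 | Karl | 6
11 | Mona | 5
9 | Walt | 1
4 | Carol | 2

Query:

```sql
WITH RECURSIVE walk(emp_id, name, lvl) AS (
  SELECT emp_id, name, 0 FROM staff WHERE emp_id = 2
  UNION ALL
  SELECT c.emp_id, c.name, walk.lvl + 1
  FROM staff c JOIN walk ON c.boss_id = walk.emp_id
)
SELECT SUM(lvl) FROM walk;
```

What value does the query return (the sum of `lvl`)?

Base: emp_id=2 (Ivan) at lvl 0.
Iteration 1: rows with boss_id in {2} -> Carol (id 4, lvl 1).
Iteration 2: rows with boss_id in {4} -> Pam (id 5, lvl 2).
Iteration 3: rows with boss_id in {5} -> Zane (id 8, lvl 3), Mona (id 11, lvl 3), Raj (id 16, lvl 3).
Iteration 4: no rows with boss_id in {8,11,16}; recursion stops.
SUM(lvl) = 0 + 1 + 2 + 3 + 3 + 3 = 12.

12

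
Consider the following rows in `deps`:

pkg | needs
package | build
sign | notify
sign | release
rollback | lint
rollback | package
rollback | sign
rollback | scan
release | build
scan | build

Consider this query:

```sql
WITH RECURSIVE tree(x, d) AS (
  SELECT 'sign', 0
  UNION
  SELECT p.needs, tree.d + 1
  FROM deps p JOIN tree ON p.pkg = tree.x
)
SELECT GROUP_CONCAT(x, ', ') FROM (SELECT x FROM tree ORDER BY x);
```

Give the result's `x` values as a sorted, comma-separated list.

build, notify, release, sign

Base: (sign, d=0).
Iteration 1: edges from {sign} -> (notify, d=1), (release, d=1).
Iteration 2: edges from {notify,release} -> (build, d=2).
Iteration 3: no outgoing edges from {build}; recursion stops.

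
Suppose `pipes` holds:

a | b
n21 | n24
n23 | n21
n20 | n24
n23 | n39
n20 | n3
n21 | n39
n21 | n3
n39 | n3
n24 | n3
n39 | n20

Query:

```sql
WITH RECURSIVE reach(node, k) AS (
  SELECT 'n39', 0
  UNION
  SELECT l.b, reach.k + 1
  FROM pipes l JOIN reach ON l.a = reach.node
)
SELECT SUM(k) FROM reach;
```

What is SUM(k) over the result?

9

Base: (n39, k=0).
Iteration 1: edges from {n39} -> (n20, k=1), (n3, k=1).
Iteration 2: edges from {n20,n3} -> (n24, k=2), (n3, k=2).
Iteration 3: edges from {n24,n3} -> (n3, k=3).
Iteration 4: no outgoing edges from {n3}; recursion stops.
SUM(k) = 0 + 1 + 1 + 2 + 2 + 3 = 9.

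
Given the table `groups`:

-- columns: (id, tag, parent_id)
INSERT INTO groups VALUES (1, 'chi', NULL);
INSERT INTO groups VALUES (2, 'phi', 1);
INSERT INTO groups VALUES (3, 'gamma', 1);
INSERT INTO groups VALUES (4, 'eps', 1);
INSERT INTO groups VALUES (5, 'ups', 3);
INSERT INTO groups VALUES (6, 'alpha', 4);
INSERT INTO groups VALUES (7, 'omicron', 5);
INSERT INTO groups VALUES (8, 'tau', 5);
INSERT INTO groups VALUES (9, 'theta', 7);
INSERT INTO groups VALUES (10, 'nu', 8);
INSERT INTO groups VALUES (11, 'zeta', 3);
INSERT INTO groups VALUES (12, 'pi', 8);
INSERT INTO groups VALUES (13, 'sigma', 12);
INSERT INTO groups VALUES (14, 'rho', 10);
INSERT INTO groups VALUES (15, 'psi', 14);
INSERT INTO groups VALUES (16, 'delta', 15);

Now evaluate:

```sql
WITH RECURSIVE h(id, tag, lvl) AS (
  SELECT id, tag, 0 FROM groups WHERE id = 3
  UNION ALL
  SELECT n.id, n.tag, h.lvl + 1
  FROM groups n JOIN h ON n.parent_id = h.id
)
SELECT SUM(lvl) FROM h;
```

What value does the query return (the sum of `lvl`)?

Base: id=3 (gamma) at lvl 0.
Iteration 1: rows with parent_id in {3} -> ups (id 5, lvl 1), zeta (id 11, lvl 1).
Iteration 2: rows with parent_id in {5,11} -> omicron (id 7, lvl 2), tau (id 8, lvl 2).
Iteration 3: rows with parent_id in {7,8} -> theta (id 9, lvl 3), nu (id 10, lvl 3), pi (id 12, lvl 3).
Iteration 4: rows with parent_id in {9,10,12} -> sigma (id 13, lvl 4), rho (id 14, lvl 4).
Iteration 5: rows with parent_id in {13,14} -> psi (id 15, lvl 5).
Iteration 6: rows with parent_id in {15} -> delta (id 16, lvl 6).
Iteration 7: no rows with parent_id in {16}; recursion stops.
SUM(lvl) = 0 + 1 + 1 + 2 + 2 + 3 + 3 + 3 + 4 + 4 + 5 + 6 = 34.

34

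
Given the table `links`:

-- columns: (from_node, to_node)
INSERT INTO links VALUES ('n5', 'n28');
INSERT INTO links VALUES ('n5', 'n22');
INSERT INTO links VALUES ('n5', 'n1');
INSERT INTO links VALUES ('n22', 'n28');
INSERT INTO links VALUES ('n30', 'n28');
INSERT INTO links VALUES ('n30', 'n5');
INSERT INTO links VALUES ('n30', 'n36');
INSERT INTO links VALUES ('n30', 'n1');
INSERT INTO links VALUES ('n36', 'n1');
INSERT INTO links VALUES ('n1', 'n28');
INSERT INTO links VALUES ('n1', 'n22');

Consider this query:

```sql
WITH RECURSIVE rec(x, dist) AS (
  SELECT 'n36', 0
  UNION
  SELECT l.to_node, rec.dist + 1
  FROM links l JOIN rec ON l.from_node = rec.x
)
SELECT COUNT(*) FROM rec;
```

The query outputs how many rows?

5

Base: (n36, dist=0).
Iteration 1: edges from {n36} -> (n1, dist=1).
Iteration 2: edges from {n1} -> (n22, dist=2), (n28, dist=2).
Iteration 3: edges from {n22,n28} -> (n28, dist=3).
Iteration 4: no outgoing edges from {n28}; recursion stops.
Total rows emitted: 5.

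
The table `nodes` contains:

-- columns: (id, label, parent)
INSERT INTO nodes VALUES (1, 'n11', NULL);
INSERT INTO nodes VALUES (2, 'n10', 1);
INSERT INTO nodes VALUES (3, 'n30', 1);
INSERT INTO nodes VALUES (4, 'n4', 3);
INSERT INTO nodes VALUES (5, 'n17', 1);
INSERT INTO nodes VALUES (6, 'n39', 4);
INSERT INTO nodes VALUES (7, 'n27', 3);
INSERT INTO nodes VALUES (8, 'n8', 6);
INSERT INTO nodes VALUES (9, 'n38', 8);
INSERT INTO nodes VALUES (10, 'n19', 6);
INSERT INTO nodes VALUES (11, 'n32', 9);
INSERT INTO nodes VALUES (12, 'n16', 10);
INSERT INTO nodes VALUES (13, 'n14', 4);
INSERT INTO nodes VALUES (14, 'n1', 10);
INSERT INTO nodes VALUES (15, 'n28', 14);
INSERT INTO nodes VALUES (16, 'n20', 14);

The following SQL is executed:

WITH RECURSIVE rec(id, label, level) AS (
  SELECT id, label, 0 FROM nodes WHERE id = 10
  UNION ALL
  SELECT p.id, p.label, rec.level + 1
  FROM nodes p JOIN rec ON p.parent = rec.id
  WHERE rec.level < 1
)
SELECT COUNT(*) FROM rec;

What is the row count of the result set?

3

Base: id=10 (n19) at level 0.
Iteration 1: rows with parent in {10} -> n16 (id 12, level 1), n1 (id 14, level 1).
Iteration 2: level < 1 fails for all current rows; recursion stops.
Total rows emitted: 3.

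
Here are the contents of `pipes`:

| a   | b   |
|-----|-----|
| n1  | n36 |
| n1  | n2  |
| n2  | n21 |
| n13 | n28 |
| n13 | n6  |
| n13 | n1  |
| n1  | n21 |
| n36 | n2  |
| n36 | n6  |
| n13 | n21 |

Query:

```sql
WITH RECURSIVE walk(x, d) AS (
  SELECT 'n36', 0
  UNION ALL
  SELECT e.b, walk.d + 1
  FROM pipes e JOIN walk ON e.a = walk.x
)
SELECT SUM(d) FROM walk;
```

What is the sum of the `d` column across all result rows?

4

Base: (n36, d=0).
Iteration 1: edges from {n36} -> (n2, d=1), (n6, d=1).
Iteration 2: edges from {n2,n6} -> (n21, d=2).
Iteration 3: no outgoing edges from {n21}; recursion stops.
SUM(d) = 0 + 1 + 1 + 2 = 4.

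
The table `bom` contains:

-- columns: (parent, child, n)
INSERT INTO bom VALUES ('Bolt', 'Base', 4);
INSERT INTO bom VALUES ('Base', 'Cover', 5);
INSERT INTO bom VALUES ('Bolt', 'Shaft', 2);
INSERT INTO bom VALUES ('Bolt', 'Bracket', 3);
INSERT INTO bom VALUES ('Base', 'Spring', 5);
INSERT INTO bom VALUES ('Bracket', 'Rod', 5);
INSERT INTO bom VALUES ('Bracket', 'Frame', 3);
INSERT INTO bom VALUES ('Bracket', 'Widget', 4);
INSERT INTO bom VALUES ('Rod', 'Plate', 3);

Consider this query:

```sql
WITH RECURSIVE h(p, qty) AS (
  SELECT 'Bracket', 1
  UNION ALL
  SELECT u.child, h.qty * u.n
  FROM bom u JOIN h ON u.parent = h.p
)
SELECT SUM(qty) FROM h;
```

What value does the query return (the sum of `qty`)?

28

Base: (Bracket, qty=1).
Iteration 1: components of {Bracket} -> Frame = 1*3 = 3, Rod = 1*5 = 5, Widget = 1*4 = 4.
Iteration 2: components of {Frame,Rod,Widget} -> Plate = 5*3 = 15.
Iteration 3: no further components; recursion stops.
SUM(qty) = 1 + 5 + 3 + 4 + 15 = 28.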